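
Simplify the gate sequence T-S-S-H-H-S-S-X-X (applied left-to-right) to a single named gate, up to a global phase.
T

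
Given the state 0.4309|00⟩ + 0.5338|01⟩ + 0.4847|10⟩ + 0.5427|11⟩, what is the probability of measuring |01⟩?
0.2849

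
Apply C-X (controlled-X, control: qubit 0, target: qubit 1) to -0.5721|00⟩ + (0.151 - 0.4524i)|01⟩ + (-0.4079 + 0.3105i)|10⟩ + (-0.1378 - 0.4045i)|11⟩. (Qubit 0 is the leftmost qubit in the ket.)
-0.5721|00⟩ + (0.151 - 0.4524i)|01⟩ + (-0.1378 - 0.4045i)|10⟩ + (-0.4079 + 0.3105i)|11⟩

C-X leaves the control-|0⟩ kets |00⟩, |01⟩ unchanged and applies X to qubit 1 on the control-|1⟩ pair (|10⟩, |11⟩).
X = [[0, 1], [1, 0]].
With a = amp(|10⟩) = (-0.4079 + 0.3105i) and b = amp(|11⟩) = (-0.1378 - 0.4045i):
new amp(|10⟩) = (1)·b = (-0.1378 - 0.4045i)
new amp(|11⟩) = (1)·a = (-0.4079 + 0.3105i)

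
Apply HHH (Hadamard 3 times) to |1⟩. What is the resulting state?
1/√2|0⟩ - 1/√2|1⟩

H² = I, so H^3 = H: a single Hadamard. With (a, b) = (0, 1), H gives ((a + b)/√2, (a − b)/√2) = (1/√2, -1/√2).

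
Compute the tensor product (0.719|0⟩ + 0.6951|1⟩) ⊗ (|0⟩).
0.719|00⟩ + 0.6951|10⟩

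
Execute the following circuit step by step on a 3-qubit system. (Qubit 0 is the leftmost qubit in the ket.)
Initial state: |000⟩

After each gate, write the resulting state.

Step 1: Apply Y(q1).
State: i|010⟩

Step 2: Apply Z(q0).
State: i|010⟩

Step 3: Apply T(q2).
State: i|010⟩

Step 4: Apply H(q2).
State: (1/√2)i|010⟩ + (1/√2)i|011⟩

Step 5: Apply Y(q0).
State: -1/√2|110⟩ - 1/√2|111⟩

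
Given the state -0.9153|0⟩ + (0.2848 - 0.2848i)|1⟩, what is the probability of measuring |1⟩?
0.1622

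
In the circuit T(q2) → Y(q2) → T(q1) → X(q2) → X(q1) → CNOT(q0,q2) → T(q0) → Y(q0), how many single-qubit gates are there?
7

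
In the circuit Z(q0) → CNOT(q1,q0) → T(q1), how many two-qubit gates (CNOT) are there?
1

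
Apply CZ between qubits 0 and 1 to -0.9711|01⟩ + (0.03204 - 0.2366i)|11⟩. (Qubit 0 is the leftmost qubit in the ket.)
-0.9711|01⟩ + (-0.03204 + 0.2366i)|11⟩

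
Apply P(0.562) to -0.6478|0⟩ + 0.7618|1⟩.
-0.6478|0⟩ + (0.6446 + 0.4059i)|1⟩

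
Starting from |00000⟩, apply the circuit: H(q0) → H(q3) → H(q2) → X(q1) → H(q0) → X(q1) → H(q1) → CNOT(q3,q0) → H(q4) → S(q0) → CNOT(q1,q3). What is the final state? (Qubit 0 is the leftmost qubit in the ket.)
0.25|00000⟩ + 0.25|00001⟩ + 0.25|00100⟩ + 0.25|00101⟩ + 0.25|01010⟩ + 0.25|01011⟩ + 0.25|01110⟩ + 0.25|01111⟩ + 0.25i|10010⟩ + 0.25i|10011⟩ + 0.25i|10110⟩ + 0.25i|10111⟩ + 0.25i|11000⟩ + 0.25i|11001⟩ + 0.25i|11100⟩ + 0.25i|11101⟩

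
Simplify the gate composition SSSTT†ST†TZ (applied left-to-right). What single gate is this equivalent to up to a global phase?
Z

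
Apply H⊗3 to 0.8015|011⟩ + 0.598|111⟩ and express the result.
0.4948|000⟩ - 0.4948|001⟩ - 0.4948|010⟩ + 0.4948|011⟩ + 0.07195|100⟩ - 0.07195|101⟩ - 0.07195|110⟩ + 0.07195|111⟩

H⊗3 gives amp(|y⟩) = (1/2√2) Σ_x (−1)^(x·y) amp(|x⟩), where x·y is the number of positions in which both x and y have a 1.
|000⟩: (0.8015 + 0.598)/(2√2) = 0.4948
|001⟩: (-0.8015 - 0.598)/(2√2) = -0.4948
|010⟩: (-0.8015 - 0.598)/(2√2) = -0.4948
|011⟩: (0.8015 + 0.598)/(2√2) = 0.4948
|100⟩: (0.8015 - 0.598)/(2√2) = 0.07195
|101⟩: (-0.8015 + 0.598)/(2√2) = -0.07195
|110⟩: (-0.8015 + 0.598)/(2√2) = -0.07195
|111⟩: (0.8015 - 0.598)/(2√2) = 0.07195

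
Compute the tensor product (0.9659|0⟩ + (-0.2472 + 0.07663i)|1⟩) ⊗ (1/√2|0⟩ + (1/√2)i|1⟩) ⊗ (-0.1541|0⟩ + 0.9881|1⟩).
-0.1052|000⟩ + 0.6749|001⟩ - 0.1052i|010⟩ + 0.6749i|011⟩ + (0.02694 - 0.00835i)|100⟩ + (-0.1727 + 0.05354i)|101⟩ + (0.00835 + 0.02694i)|110⟩ + (-0.05354 - 0.1727i)|111⟩

amp(|b₁b₂…⟩) = product of the factor amplitudes for bits b₁, b₂, …; only kets whose every factor amplitude is nonzero survive.
|000⟩: (0.9659)(1/√2)(-0.1541) = -0.1052
|001⟩: (0.9659)(1/√2)(0.9881) = 0.6749
|010⟩: (0.9659)((1/√2)i)(-0.1541) = -0.1052i
|011⟩: (0.9659)((1/√2)i)(0.9881) = 0.6749i
|100⟩: (-0.2472 + 0.07663i)(1/√2)(-0.1541) = (0.02694 - 0.00835i)
|101⟩: (-0.2472 + 0.07663i)(1/√2)(0.9881) = (-0.1727 + 0.05354i)
|110⟩: (-0.2472 + 0.07663i)((1/√2)i)(-0.1541) = (0.00835 + 0.02694i)
|111⟩: (-0.2472 + 0.07663i)((1/√2)i)(0.9881) = (-0.05354 - 0.1727i)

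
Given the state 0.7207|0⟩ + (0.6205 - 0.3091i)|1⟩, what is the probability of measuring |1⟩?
0.4806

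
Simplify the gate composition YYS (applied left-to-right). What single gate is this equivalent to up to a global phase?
S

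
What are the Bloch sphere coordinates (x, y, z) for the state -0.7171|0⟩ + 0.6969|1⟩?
(-0.9995, 0, 0.02856)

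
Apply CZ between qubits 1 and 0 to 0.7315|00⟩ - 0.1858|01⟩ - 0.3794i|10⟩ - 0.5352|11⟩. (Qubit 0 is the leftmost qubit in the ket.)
0.7315|00⟩ - 0.1858|01⟩ - 0.3794i|10⟩ + 0.5352|11⟩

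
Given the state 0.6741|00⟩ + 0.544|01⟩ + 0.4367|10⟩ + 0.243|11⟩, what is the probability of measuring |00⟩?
0.4544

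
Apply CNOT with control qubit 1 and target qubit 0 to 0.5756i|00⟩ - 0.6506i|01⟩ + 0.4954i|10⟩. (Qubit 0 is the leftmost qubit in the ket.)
0.5756i|00⟩ + 0.4954i|10⟩ - 0.6506i|11⟩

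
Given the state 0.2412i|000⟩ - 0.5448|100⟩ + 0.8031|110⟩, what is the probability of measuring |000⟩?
0.05818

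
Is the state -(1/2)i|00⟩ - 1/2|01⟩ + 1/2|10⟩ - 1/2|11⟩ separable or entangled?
Entangled

Writing the state as a|00⟩ + b|01⟩ + c|10⟩ + d|11⟩, it is a product state iff ad − bc = 0.
Here (a, b, c, d) = (-(1/2)i, -1/2, 1/2, -1/2): ad − bc = (-(1/2)i)(-1/2) − (-1/2)(1/2) = (0.25 + 0.25i) ≠ 0, so the state is entangled.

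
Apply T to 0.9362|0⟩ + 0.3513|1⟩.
0.9362|0⟩ + (0.2484 + 0.2484i)|1⟩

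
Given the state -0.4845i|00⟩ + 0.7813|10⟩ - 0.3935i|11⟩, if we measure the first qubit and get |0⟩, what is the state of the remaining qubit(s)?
-i|0⟩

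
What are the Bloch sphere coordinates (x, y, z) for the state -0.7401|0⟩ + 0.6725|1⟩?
(-0.9954, 0, 0.09549)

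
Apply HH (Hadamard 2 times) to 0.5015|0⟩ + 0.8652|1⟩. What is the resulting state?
0.5015|0⟩ + 0.8652|1⟩

H² = I, so an even number of Hadamards cancels: H^2 = I and the state is unchanged.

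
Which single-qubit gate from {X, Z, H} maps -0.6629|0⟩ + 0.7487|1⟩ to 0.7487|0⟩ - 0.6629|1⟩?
X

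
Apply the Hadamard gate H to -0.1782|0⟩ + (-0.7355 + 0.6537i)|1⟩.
(-0.6461 + 0.4622i)|0⟩ + (0.3941 - 0.4622i)|1⟩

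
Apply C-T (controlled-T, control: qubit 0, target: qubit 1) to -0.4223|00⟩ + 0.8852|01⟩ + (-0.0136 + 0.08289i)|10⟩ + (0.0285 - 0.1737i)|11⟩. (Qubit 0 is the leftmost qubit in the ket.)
-0.4223|00⟩ + 0.8852|01⟩ + (-0.0136 + 0.08289i)|10⟩ + (0.143 - 0.1027i)|11⟩

C-T leaves the control-|0⟩ kets |00⟩, |01⟩ unchanged and applies T to qubit 1 on the control-|1⟩ pair (|10⟩, |11⟩).
T = [[1, 0], [0, (1/√2 + (1/√2)i)]].
With a = amp(|10⟩) = (-0.0136 + 0.08289i) and b = amp(|11⟩) = (0.0285 - 0.1737i):
new amp(|10⟩) = (1)·a = (-0.0136 + 0.08289i)
new amp(|11⟩) = (1/√2 + (1/√2)i)·b = (0.143 - 0.1027i)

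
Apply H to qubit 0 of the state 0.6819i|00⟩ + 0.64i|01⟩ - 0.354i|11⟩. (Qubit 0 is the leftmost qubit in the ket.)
0.4822i|00⟩ + 0.2022i|01⟩ + 0.4822i|10⟩ + 0.7029i|11⟩

H on qubit 0 mixes each pair of kets that differ only in qubit 0: amplitudes (a, b) of (|…0…⟩, |…1…⟩) become ((a + b)/√2, (a − b)/√2). Kets absent from the input have amplitude 0.
(|00⟩, |10⟩): (a, b) = (0.6819i, 0) → (0.4822i, 0.4822i)
(|01⟩, |11⟩): (a, b) = (0.64i, -0.354i) → (0.2022i, 0.7029i)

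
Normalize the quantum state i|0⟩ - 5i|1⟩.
0.1961i|0⟩ - 0.9806i|1⟩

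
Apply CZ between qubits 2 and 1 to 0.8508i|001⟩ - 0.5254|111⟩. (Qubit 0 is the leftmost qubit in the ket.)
0.8508i|001⟩ + 0.5254|111⟩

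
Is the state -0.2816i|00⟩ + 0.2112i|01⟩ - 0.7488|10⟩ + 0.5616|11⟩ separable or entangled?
Separable

Writing the state as a|00⟩ + b|01⟩ + c|10⟩ + d|11⟩, it is a product state iff ad − bc = 0.
Here (a, b, c, d) = (-0.2816i, 0.2112i, -0.7488, 0.5616): ad − bc = (-0.2816i)(0.5616) − (0.2112i)(-0.7488) = 0, so the state is separable.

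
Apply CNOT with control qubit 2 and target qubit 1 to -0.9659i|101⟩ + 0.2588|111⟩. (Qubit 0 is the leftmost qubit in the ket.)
0.2588|101⟩ - 0.9659i|111⟩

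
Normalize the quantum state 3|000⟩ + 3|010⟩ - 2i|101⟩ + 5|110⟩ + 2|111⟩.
0.4201|000⟩ + 0.4201|010⟩ - 0.2801i|101⟩ + 0.7001|110⟩ + 0.2801|111⟩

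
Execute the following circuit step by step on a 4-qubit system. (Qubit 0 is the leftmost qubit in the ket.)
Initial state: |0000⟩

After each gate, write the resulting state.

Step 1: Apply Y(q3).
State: i|0001⟩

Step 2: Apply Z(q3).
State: -i|0001⟩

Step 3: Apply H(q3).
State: -(1/√2)i|0000⟩ + (1/√2)i|0001⟩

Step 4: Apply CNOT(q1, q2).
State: -(1/√2)i|0000⟩ + (1/√2)i|0001⟩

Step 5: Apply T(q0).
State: -(1/√2)i|0000⟩ + (1/√2)i|0001⟩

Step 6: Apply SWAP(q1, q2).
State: -(1/√2)i|0000⟩ + (1/√2)i|0001⟩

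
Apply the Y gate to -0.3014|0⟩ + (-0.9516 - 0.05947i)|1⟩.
(-0.05947 + 0.9516i)|0⟩ - 0.3014i|1⟩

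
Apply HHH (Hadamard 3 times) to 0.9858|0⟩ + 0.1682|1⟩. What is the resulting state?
0.816|0⟩ + 0.5781|1⟩

H² = I, so H^3 = H: a single Hadamard. With (a, b) = (0.9858, 0.1682), H gives ((a + b)/√2, (a − b)/√2) = (0.816, 0.5781).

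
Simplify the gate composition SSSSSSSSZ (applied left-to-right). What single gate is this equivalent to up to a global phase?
Z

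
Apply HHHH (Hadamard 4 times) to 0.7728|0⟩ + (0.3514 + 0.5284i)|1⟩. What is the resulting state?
0.7728|0⟩ + (0.3514 + 0.5284i)|1⟩

H² = I, so an even number of Hadamards cancels: H^4 = I and the state is unchanged.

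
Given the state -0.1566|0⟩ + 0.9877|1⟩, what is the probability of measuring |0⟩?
0.02452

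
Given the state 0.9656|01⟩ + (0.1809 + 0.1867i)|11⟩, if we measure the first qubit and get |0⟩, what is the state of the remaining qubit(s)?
|1⟩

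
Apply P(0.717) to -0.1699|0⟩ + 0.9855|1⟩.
-0.1699|0⟩ + (0.7429 + 0.6476i)|1⟩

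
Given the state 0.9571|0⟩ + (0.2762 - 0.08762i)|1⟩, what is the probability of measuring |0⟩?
0.916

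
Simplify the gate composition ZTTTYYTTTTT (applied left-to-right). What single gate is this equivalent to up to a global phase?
Z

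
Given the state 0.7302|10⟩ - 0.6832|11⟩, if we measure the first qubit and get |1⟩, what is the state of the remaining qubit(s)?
0.7302|0⟩ - 0.6832|1⟩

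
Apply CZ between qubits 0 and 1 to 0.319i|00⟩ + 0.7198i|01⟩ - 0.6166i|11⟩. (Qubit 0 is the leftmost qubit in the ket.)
0.319i|00⟩ + 0.7198i|01⟩ + 0.6166i|11⟩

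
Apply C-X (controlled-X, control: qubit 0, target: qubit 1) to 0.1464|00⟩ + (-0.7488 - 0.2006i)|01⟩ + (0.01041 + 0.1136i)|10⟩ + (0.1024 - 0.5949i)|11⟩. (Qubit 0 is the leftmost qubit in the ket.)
0.1464|00⟩ + (-0.7488 - 0.2006i)|01⟩ + (0.1024 - 0.5949i)|10⟩ + (0.01041 + 0.1136i)|11⟩

C-X leaves the control-|0⟩ kets |00⟩, |01⟩ unchanged and applies X to qubit 1 on the control-|1⟩ pair (|10⟩, |11⟩).
X = [[0, 1], [1, 0]].
With a = amp(|10⟩) = (0.01041 + 0.1136i) and b = amp(|11⟩) = (0.1024 - 0.5949i):
new amp(|10⟩) = (1)·b = (0.1024 - 0.5949i)
new amp(|11⟩) = (1)·a = (0.01041 + 0.1136i)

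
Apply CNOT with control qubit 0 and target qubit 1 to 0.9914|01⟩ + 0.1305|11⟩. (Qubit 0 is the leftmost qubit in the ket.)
0.9914|01⟩ + 0.1305|10⟩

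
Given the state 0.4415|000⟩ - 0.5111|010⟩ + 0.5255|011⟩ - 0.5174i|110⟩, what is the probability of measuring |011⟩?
0.2762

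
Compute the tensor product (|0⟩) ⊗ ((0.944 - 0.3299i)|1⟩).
(0.944 - 0.3299i)|01⟩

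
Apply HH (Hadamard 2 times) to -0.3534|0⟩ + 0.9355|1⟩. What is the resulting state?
-0.3534|0⟩ + 0.9355|1⟩

H² = I, so an even number of Hadamards cancels: H^2 = I and the state is unchanged.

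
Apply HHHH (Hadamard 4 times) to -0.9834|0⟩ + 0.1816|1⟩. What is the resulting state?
-0.9834|0⟩ + 0.1816|1⟩

H² = I, so an even number of Hadamards cancels: H^4 = I and the state is unchanged.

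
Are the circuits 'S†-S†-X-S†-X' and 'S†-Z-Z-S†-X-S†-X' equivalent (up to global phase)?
Yes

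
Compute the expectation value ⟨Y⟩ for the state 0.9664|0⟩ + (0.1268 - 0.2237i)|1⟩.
-0.4324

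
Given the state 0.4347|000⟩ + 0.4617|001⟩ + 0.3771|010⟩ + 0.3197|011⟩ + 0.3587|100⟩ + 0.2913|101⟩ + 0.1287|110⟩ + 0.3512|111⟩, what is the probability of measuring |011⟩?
0.1022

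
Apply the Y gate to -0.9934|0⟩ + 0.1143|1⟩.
-0.1143i|0⟩ - 0.9934i|1⟩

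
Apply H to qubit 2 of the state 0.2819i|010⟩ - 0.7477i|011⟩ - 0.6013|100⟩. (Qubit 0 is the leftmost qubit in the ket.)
-0.3294i|010⟩ + 0.728i|011⟩ - 0.4252|100⟩ - 0.4252|101⟩

H on qubit 2 mixes each pair of kets that differ only in qubit 2: amplitudes (a, b) of (|…0…⟩, |…1…⟩) become ((a + b)/√2, (a − b)/√2). Kets absent from the input have amplitude 0.
(|010⟩, |011⟩): (a, b) = (0.2819i, -0.7477i) → (-0.3294i, 0.728i)
(|100⟩, |101⟩): (a, b) = (-0.6013, 0) → (-0.4252, -0.4252)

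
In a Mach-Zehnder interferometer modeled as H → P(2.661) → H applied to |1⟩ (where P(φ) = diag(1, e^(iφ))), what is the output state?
(0.9434 - 0.2312i)|0⟩ + (0.05664 + 0.2312i)|1⟩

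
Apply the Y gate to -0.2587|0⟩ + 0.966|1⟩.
-0.966i|0⟩ - 0.2587i|1⟩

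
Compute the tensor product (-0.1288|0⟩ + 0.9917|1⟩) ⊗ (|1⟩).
-0.1288|01⟩ + 0.9917|11⟩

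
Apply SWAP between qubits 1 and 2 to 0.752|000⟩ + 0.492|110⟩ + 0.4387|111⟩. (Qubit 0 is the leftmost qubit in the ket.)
0.752|000⟩ + 0.492|101⟩ + 0.4387|111⟩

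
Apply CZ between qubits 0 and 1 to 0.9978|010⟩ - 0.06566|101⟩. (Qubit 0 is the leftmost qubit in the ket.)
0.9978|010⟩ - 0.06566|101⟩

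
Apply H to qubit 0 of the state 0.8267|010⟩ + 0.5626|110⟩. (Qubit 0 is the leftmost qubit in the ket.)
0.9824|010⟩ + 0.1867|110⟩

H on qubit 0 mixes each pair of kets that differ only in qubit 0: amplitudes (a, b) of (|…0…⟩, |…1…⟩) become ((a + b)/√2, (a − b)/√2). Kets absent from the input have amplitude 0.
(|010⟩, |110⟩): (a, b) = (0.8267, 0.5626) → (0.9824, 0.1867)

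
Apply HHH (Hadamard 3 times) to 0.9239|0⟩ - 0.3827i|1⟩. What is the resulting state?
(0.6533 - 0.2706i)|0⟩ + (0.6533 + 0.2706i)|1⟩

H² = I, so H^3 = H: a single Hadamard. With (a, b) = (0.9239, -0.3827i), H gives ((a + b)/√2, (a − b)/√2) = ((0.6533 - 0.2706i), (0.6533 + 0.2706i)).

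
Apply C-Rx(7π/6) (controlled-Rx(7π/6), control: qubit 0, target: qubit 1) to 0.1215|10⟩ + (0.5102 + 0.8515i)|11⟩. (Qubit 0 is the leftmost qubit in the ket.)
(0.791 - 0.4928i)|10⟩ + (-0.132 - 0.3377i)|11⟩

C-Rx(7π/6) leaves the control-|0⟩ kets |00⟩, |01⟩ unchanged and applies Rx(7π/6) to qubit 1 on the control-|1⟩ pair (|10⟩, |11⟩).
Rx(7π/6) = [[cos(θ/2), −i·sin(θ/2)], [−i·sin(θ/2), cos(θ/2)]]; θ = 7π/6, cos(θ/2) ≈ -0.258819, sin(θ/2) ≈ 0.965926.
With a = amp(|10⟩) = 0.1215 and b = amp(|11⟩) = (0.5102 + 0.8515i):
new amp(|10⟩) = (-0.258819)·a + (-0.965926i)·b = (0.791 - 0.4928i)
new amp(|11⟩) = (-0.965926i)·a + (-0.258819)·b = (-0.132 - 0.3377i)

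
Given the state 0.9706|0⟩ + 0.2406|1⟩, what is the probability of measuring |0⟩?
0.9421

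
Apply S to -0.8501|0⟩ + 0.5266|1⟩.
-0.8501|0⟩ + 0.5266i|1⟩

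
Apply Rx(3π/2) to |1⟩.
-(1/√2)i|0⟩ - 1/√2|1⟩

Rx(3π/2) = [[cos(θ/2), −i·sin(θ/2)], [−i·sin(θ/2), cos(θ/2)]]; θ = 3π/2, cos(θ/2) ≈ -0.707107, sin(θ/2) ≈ 0.707107.
With a = amp(|0⟩) = 0 and b = amp(|1⟩) = 1:
new amp(|0⟩) = (-0.707107)·a + (-0.707107i)·b = -(1/√2)i
new amp(|1⟩) = (-0.707107i)·a + (-0.707107)·b = -1/√2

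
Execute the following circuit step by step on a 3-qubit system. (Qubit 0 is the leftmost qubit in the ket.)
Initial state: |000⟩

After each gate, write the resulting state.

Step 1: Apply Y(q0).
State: i|100⟩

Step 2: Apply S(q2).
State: i|100⟩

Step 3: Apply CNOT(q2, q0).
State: i|100⟩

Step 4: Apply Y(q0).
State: |000⟩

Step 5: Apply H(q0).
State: 1/√2|000⟩ + 1/√2|100⟩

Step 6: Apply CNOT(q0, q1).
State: 1/√2|000⟩ + 1/√2|110⟩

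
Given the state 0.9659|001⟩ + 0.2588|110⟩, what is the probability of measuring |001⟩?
0.933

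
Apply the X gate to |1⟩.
|0⟩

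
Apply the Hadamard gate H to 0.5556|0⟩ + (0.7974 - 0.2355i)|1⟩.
(0.9567 - 0.1665i)|0⟩ + (-0.171 + 0.1665i)|1⟩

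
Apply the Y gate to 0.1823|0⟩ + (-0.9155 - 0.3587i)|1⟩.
(-0.3587 + 0.9155i)|0⟩ + 0.1823i|1⟩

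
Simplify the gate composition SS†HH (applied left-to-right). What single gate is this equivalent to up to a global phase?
I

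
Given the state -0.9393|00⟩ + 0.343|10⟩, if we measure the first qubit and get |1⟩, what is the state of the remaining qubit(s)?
|0⟩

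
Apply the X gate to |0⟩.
|1⟩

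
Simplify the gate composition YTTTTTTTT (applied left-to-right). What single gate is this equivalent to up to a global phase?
Y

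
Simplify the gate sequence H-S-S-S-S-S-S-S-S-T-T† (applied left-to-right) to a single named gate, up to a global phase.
H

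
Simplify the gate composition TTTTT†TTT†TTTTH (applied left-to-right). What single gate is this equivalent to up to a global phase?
H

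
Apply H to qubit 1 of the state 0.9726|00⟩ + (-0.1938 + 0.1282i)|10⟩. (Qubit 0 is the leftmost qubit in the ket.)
0.6877|00⟩ + 0.6877|01⟩ + (-0.137 + 0.09065i)|10⟩ + (-0.137 + 0.09065i)|11⟩

H on qubit 1 mixes each pair of kets that differ only in qubit 1: amplitudes (a, b) of (|…0…⟩, |…1…⟩) become ((a + b)/√2, (a − b)/√2). Kets absent from the input have amplitude 0.
(|00⟩, |01⟩): (a, b) = (0.9726, 0) → (0.6877, 0.6877)
(|10⟩, |11⟩): (a, b) = ((-0.1938 + 0.1282i), 0) → ((-0.137 + 0.09065i), (-0.137 + 0.09065i))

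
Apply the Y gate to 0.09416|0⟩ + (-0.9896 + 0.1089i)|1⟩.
(0.1089 + 0.9896i)|0⟩ + 0.09416i|1⟩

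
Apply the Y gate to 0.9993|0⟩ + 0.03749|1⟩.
-0.03749i|0⟩ + 0.9993i|1⟩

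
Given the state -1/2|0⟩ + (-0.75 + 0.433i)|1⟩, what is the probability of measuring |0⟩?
1/4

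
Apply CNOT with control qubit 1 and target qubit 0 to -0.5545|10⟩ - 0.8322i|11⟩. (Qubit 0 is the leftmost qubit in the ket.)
-0.8322i|01⟩ - 0.5545|10⟩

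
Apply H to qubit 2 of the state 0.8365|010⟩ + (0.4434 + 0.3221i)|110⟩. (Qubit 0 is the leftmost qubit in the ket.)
0.5915|010⟩ + 0.5915|011⟩ + (0.3135 + 0.2278i)|110⟩ + (0.3135 + 0.2278i)|111⟩

H on qubit 2 mixes each pair of kets that differ only in qubit 2: amplitudes (a, b) of (|…0…⟩, |…1…⟩) become ((a + b)/√2, (a − b)/√2). Kets absent from the input have amplitude 0.
(|010⟩, |011⟩): (a, b) = (0.8365, 0) → (0.5915, 0.5915)
(|110⟩, |111⟩): (a, b) = ((0.4434 + 0.3221i), 0) → ((0.3135 + 0.2278i), (0.3135 + 0.2278i))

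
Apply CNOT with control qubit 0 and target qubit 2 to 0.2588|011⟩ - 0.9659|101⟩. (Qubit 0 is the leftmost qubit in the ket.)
0.2588|011⟩ - 0.9659|100⟩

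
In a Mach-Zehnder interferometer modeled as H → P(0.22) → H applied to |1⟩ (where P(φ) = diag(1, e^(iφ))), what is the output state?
(0.01205 - 0.1091i)|0⟩ + (0.9879 + 0.1091i)|1⟩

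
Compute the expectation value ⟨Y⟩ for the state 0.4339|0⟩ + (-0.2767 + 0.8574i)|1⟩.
0.7441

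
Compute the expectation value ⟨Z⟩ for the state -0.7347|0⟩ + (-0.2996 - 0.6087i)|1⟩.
0.07951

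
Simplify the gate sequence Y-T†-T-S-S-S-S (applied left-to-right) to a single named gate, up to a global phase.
Y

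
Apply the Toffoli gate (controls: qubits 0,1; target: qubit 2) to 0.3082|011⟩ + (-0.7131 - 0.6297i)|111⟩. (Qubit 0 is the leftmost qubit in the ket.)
0.3082|011⟩ + (-0.7131 - 0.6297i)|110⟩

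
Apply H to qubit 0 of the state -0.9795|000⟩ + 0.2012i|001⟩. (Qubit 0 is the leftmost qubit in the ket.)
-0.6926|000⟩ + 0.1423i|001⟩ - 0.6926|100⟩ + 0.1423i|101⟩

H on qubit 0 mixes each pair of kets that differ only in qubit 0: amplitudes (a, b) of (|…0…⟩, |…1…⟩) become ((a + b)/√2, (a − b)/√2). Kets absent from the input have amplitude 0.
(|000⟩, |100⟩): (a, b) = (-0.9795, 0) → (-0.6926, -0.6926)
(|001⟩, |101⟩): (a, b) = (0.2012i, 0) → (0.1423i, 0.1423i)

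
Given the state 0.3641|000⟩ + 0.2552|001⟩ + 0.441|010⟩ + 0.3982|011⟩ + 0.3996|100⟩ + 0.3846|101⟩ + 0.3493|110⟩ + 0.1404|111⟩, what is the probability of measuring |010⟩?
0.1945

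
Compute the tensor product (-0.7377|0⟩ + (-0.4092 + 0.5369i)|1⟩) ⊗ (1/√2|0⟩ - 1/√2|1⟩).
-0.5216|00⟩ + 0.5216|01⟩ + (-0.2893 + 0.3796i)|10⟩ + (0.2893 - 0.3796i)|11⟩

amp(|b₁b₂…⟩) = product of the factor amplitudes for bits b₁, b₂, …; only kets whose every factor amplitude is nonzero survive.
|00⟩: (-0.7377)(1/√2) = -0.5216
|01⟩: (-0.7377)(-1/√2) = 0.5216
|10⟩: (-0.4092 + 0.5369i)(1/√2) = (-0.2893 + 0.3796i)
|11⟩: (-0.4092 + 0.5369i)(-1/√2) = (0.2893 - 0.3796i)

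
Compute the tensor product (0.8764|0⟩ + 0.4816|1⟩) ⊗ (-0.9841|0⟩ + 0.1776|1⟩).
-0.8625|00⟩ + 0.1556|01⟩ - 0.4739|10⟩ + 0.08553|11⟩

amp(|b₁b₂…⟩) = product of the factor amplitudes for bits b₁, b₂, …; only kets whose every factor amplitude is nonzero survive.
|00⟩: (0.8764)(-0.9841) = -0.8625
|01⟩: (0.8764)(0.1776) = 0.1556
|10⟩: (0.4816)(-0.9841) = -0.4739
|11⟩: (0.4816)(0.1776) = 0.08553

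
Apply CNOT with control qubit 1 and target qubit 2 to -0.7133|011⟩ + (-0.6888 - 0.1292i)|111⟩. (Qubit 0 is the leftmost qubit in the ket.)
-0.7133|010⟩ + (-0.6888 - 0.1292i)|110⟩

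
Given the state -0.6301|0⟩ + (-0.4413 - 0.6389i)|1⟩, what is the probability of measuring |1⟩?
0.6029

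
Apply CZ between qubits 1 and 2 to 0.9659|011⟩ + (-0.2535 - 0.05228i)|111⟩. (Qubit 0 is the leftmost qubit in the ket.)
-0.9659|011⟩ + (0.2535 + 0.05228i)|111⟩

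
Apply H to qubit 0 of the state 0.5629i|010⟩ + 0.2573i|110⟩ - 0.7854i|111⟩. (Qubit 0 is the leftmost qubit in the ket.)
0.58i|010⟩ - 0.5554i|011⟩ + 0.2161i|110⟩ + 0.5554i|111⟩

H on qubit 0 mixes each pair of kets that differ only in qubit 0: amplitudes (a, b) of (|…0…⟩, |…1…⟩) become ((a + b)/√2, (a − b)/√2). Kets absent from the input have amplitude 0.
(|010⟩, |110⟩): (a, b) = (0.5629i, 0.2573i) → (0.58i, 0.2161i)
(|011⟩, |111⟩): (a, b) = (0, -0.7854i) → (-0.5554i, 0.5554i)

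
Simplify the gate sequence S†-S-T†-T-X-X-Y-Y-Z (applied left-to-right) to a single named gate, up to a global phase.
Z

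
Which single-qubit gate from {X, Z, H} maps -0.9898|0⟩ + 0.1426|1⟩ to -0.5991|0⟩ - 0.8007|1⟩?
H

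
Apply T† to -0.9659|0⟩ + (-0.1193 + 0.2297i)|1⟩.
-0.9659|0⟩ + (0.07806 + 0.2468i)|1⟩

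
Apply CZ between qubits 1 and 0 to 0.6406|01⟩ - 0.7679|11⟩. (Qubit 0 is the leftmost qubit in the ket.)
0.6406|01⟩ + 0.7679|11⟩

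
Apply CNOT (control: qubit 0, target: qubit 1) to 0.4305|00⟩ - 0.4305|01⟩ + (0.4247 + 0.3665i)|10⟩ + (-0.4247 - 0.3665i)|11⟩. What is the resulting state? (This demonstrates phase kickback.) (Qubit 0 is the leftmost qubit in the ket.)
0.4305|00⟩ - 0.4305|01⟩ + (-0.4247 - 0.3665i)|10⟩ + (0.4247 + 0.3665i)|11⟩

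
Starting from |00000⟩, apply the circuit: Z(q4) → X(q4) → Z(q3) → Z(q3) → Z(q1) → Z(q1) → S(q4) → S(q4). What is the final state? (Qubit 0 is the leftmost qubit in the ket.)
-|00001⟩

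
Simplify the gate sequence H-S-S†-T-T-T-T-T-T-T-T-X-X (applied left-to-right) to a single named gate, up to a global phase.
H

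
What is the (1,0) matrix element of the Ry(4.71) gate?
0.708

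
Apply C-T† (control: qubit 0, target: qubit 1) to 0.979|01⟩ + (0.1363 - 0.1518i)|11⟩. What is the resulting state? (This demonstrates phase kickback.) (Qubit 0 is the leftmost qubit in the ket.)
0.979|01⟩ + (-0.01096 - 0.2037i)|11⟩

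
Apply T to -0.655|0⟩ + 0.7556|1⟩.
-0.655|0⟩ + (0.5343 + 0.5343i)|1⟩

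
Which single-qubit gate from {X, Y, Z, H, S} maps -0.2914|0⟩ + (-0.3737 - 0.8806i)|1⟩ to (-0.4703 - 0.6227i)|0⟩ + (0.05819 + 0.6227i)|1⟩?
H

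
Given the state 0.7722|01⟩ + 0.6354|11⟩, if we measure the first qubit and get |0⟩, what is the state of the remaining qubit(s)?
|1⟩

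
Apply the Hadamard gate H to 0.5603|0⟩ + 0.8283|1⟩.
0.9819|0⟩ - 0.1895|1⟩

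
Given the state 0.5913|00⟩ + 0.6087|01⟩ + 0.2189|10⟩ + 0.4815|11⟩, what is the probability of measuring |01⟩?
0.3705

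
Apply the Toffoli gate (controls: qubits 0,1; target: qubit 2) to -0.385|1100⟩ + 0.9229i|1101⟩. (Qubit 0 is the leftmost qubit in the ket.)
-0.385|1110⟩ + 0.9229i|1111⟩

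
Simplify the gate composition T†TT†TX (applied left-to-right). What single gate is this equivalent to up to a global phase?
X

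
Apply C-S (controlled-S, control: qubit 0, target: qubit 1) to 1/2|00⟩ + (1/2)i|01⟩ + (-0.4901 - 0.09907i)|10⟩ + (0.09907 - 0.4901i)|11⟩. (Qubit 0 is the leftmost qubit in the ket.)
1/2|00⟩ + (1/2)i|01⟩ + (-0.4901 - 0.09907i)|10⟩ + (0.4901 + 0.09907i)|11⟩

C-S leaves the control-|0⟩ kets |00⟩, |01⟩ unchanged and applies S to qubit 1 on the control-|1⟩ pair (|10⟩, |11⟩).
S = [[1, 0], [0, i]].
With a = amp(|10⟩) = (-0.4901 - 0.09907i) and b = amp(|11⟩) = (0.09907 - 0.4901i):
new amp(|10⟩) = (1)·a = (-0.4901 - 0.09907i)
new amp(|11⟩) = (i)·b = (0.4901 + 0.09907i)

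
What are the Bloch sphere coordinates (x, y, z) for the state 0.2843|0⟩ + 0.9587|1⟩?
(0.5451, 0, -0.8383)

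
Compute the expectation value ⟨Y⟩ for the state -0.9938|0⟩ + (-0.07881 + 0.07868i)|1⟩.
-0.1564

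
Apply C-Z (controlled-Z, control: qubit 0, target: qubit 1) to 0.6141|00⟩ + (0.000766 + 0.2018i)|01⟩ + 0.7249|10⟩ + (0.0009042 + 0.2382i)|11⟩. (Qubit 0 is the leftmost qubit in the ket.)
0.6141|00⟩ + (0.000766 + 0.2018i)|01⟩ + 0.7249|10⟩ + (-0.0009042 - 0.2382i)|11⟩

C-Z leaves the control-|0⟩ kets |00⟩, |01⟩ unchanged and applies Z to qubit 1 on the control-|1⟩ pair (|10⟩, |11⟩).
Z = [[1, 0], [0, -1]].
With a = amp(|10⟩) = 0.7249 and b = amp(|11⟩) = (0.0009042 + 0.2382i):
new amp(|10⟩) = (1)·a = 0.7249
new amp(|11⟩) = (-1)·b = (-0.0009042 - 0.2382i)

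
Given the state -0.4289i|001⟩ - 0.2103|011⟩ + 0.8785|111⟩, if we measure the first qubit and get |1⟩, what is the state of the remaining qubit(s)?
|11⟩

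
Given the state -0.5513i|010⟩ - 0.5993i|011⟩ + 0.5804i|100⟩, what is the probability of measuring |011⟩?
0.3592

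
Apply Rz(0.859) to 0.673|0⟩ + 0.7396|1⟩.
(0.6119 - 0.2802i)|0⟩ + (0.6724 + 0.308i)|1⟩

Rz(0.859) = [[e^(−iθ/2), 0], [0, e^(iθ/2)]] with e^(±iθ/2) = cos(θ/2) ± i·sin(θ/2); θ = 0.859, cos(θ/2) ≈ 0.909174, sin(θ/2) ≈ 0.416416.
With a = amp(|0⟩) = 0.673 and b = amp(|1⟩) = 0.7396:
new amp(|0⟩) = (0.909174 - 0.416416i)·a = (0.6119 - 0.2802i)
new amp(|1⟩) = (0.909174 + 0.416416i)·b = (0.6724 + 0.308i)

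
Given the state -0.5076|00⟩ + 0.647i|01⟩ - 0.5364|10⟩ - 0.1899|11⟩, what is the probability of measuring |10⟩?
0.2877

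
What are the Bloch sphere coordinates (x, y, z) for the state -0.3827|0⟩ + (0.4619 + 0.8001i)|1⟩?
(-0.3535, -0.6124, -0.7071)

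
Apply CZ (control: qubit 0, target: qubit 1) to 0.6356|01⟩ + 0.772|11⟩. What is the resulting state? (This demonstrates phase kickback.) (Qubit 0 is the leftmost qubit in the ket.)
0.6356|01⟩ - 0.772|11⟩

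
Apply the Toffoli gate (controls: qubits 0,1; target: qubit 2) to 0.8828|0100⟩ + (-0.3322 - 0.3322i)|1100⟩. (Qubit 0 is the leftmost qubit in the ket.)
0.8828|0100⟩ + (-0.3322 - 0.3322i)|1110⟩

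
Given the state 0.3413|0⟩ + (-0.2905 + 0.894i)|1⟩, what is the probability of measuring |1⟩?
0.8836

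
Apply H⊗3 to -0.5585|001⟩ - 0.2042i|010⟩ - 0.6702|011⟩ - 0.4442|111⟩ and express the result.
(-0.5915 - 0.0722i)|000⟩ + (0.5915 - 0.0722i)|001⟩ + (0.1965 + 0.0722i)|010⟩ + (-0.1965 + 0.0722i)|011⟩ + (-0.2774 - 0.0722i)|100⟩ + (0.2774 - 0.0722i)|101⟩ + (-0.1176 + 0.0722i)|110⟩ + (0.1176 + 0.0722i)|111⟩

H⊗3 gives amp(|y⟩) = (1/2√2) Σ_x (−1)^(x·y) amp(|x⟩), where x·y is the number of positions in which both x and y have a 1.
|000⟩: (-0.5585 - 0.2042i - 0.6702 - 0.4442)/(2√2) = (-0.5915 - 0.0722i)
|001⟩: (0.5585 - 0.2042i + 0.6702 + 0.4442)/(2√2) = (0.5915 - 0.0722i)
|010⟩: (-0.5585 + 0.2042i + 0.6702 + 0.4442)/(2√2) = (0.1965 + 0.0722i)
|011⟩: (0.5585 + 0.2042i - 0.6702 - 0.4442)/(2√2) = (-0.1965 + 0.0722i)
|100⟩: (-0.5585 - 0.2042i - 0.6702 + 0.4442)/(2√2) = (-0.2774 - 0.0722i)
|101⟩: (0.5585 - 0.2042i + 0.6702 - 0.4442)/(2√2) = (0.2774 - 0.0722i)
|110⟩: (-0.5585 + 0.2042i + 0.6702 - 0.4442)/(2√2) = (-0.1176 + 0.0722i)
|111⟩: (0.5585 + 0.2042i - 0.6702 + 0.4442)/(2√2) = (0.1176 + 0.0722i)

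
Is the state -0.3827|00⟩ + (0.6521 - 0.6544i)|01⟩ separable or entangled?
Separable

Writing the state as a|00⟩ + b|01⟩ + c|10⟩ + d|11⟩, it is a product state iff ad − bc = 0.
Here (a, b, c, d) = (-0.3827, (0.6521 - 0.6544i), 0, 0): ad − bc = (-0.3827)(0) − (0.6521 - 0.6544i)(0) = 0, so the state is separable.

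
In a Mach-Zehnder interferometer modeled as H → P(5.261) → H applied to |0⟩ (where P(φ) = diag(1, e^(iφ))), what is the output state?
(0.7608 - 0.4266i)|0⟩ + (0.2392 + 0.4266i)|1⟩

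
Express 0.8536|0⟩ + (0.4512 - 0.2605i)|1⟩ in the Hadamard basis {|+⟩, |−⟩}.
(0.9226 - 0.1842i)|+⟩ + (0.2845 + 0.1842i)|−⟩

With |ψ⟩ = α|0⟩ + β|1⟩, the Hadamard-basis coefficients are ⟨+|ψ⟩ = (α + β)/√2 and ⟨−|ψ⟩ = (α − β)/√2.
Here α = 0.8536, β = (0.4512 - 0.2605i): (α + β)/√2 = (0.9226 - 0.1842i), (α − β)/√2 = (0.2845 + 0.1842i).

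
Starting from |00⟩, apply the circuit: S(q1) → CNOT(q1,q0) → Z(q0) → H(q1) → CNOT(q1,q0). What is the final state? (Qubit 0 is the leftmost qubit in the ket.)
1/√2|00⟩ + 1/√2|11⟩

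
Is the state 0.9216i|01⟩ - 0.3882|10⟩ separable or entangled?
Entangled

Writing the state as a|00⟩ + b|01⟩ + c|10⟩ + d|11⟩, it is a product state iff ad − bc = 0.
Here (a, b, c, d) = (0, 0.9216i, -0.3882, 0): ad − bc = (0)(0) − (0.9216i)(-0.3882) = 0.3578i ≠ 0, so the state is entangled.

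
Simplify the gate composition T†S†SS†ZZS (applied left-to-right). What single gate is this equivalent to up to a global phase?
T†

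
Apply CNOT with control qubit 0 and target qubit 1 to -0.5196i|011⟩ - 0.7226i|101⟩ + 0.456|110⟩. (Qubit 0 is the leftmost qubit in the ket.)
-0.5196i|011⟩ + 0.456|100⟩ - 0.7226i|111⟩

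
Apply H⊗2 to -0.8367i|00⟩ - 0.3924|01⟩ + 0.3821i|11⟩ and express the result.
(-0.1962 - 0.2273i)|00⟩ + (0.1962 - 0.6094i)|01⟩ + (-0.1962 - 0.6094i)|10⟩ + (0.1962 - 0.2273i)|11⟩

H⊗2 gives amp(|y⟩) = (1/2) Σ_x (−1)^(x·y) amp(|x⟩), where x·y is the number of positions in which both x and y have a 1.
|00⟩: (-0.8367i - 0.3924 + 0.3821i)/2 = (-0.1962 - 0.2273i)
|01⟩: (-0.8367i + 0.3924 - 0.3821i)/2 = (0.1962 - 0.6094i)
|10⟩: (-0.8367i - 0.3924 - 0.3821i)/2 = (-0.1962 - 0.6094i)
|11⟩: (-0.8367i + 0.3924 + 0.3821i)/2 = (0.1962 - 0.2273i)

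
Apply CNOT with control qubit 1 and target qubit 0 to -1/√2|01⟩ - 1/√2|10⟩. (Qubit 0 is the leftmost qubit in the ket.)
-1/√2|10⟩ - 1/√2|11⟩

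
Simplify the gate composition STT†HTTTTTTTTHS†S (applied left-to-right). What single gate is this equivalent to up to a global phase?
S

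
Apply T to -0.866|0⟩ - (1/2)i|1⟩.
-0.866|0⟩ + (1/√8 - (1/√8)i)|1⟩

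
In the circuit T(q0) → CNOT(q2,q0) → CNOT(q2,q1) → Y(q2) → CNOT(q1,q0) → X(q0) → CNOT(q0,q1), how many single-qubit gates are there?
3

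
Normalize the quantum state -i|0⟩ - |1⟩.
-(1/√2)i|0⟩ - 1/√2|1⟩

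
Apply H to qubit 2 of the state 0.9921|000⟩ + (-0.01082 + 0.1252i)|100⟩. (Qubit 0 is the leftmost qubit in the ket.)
0.7015|000⟩ + 0.7015|001⟩ + (-0.007651 + 0.08853i)|100⟩ + (-0.007651 + 0.08853i)|101⟩

H on qubit 2 mixes each pair of kets that differ only in qubit 2: amplitudes (a, b) of (|…0…⟩, |…1…⟩) become ((a + b)/√2, (a − b)/√2). Kets absent from the input have amplitude 0.
(|000⟩, |001⟩): (a, b) = (0.9921, 0) → (0.7015, 0.7015)
(|100⟩, |101⟩): (a, b) = ((-0.01082 + 0.1252i), 0) → ((-0.007651 + 0.08853i), (-0.007651 + 0.08853i))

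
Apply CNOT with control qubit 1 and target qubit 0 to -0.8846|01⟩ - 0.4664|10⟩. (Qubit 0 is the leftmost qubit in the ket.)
-0.4664|10⟩ - 0.8846|11⟩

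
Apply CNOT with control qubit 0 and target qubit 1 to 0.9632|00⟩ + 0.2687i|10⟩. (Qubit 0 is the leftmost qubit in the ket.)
0.9632|00⟩ + 0.2687i|11⟩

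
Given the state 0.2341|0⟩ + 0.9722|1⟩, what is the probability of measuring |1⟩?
0.9452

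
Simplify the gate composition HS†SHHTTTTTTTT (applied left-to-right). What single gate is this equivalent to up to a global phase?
H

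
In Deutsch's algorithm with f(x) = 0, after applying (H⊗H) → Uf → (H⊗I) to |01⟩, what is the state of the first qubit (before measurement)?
|0⟩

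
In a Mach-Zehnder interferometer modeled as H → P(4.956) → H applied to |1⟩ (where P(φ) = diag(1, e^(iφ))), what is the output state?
(0.3794 + 0.4852i)|0⟩ + (0.6206 - 0.4852i)|1⟩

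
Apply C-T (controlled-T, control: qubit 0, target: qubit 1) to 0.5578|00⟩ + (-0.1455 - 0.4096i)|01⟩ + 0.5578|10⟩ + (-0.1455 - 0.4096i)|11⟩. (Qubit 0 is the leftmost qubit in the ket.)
0.5578|00⟩ + (-0.1455 - 0.4096i)|01⟩ + 0.5578|10⟩ + (0.1867 - 0.3925i)|11⟩

C-T leaves the control-|0⟩ kets |00⟩, |01⟩ unchanged and applies T to qubit 1 on the control-|1⟩ pair (|10⟩, |11⟩).
T = [[1, 0], [0, (1/√2 + (1/√2)i)]].
With a = amp(|10⟩) = 0.5578 and b = amp(|11⟩) = (-0.1455 - 0.4096i):
new amp(|10⟩) = (1)·a = 0.5578
new amp(|11⟩) = (1/√2 + (1/√2)i)·b = (0.1867 - 0.3925i)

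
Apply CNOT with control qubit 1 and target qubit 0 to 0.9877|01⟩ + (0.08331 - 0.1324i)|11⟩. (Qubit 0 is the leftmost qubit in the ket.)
(0.08331 - 0.1324i)|01⟩ + 0.9877|11⟩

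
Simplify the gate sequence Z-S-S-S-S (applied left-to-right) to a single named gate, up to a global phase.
Z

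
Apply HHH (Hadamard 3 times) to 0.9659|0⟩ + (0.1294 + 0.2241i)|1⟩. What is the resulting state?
(0.7745 + 0.1585i)|0⟩ + (0.5915 - 0.1585i)|1⟩

H² = I, so H^3 = H: a single Hadamard. With (a, b) = (0.9659, (0.1294 + 0.2241i)), H gives ((a + b)/√2, (a − b)/√2) = ((0.7745 + 0.1585i), (0.5915 - 0.1585i)).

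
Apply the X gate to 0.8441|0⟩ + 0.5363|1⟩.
0.5363|0⟩ + 0.8441|1⟩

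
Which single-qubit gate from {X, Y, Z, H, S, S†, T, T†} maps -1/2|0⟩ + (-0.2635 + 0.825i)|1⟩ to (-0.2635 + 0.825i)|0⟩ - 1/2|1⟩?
X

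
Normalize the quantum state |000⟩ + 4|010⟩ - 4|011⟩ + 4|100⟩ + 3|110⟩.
0.1313|000⟩ + 0.5252|010⟩ - 0.5252|011⟩ + 0.5252|100⟩ + 0.3939|110⟩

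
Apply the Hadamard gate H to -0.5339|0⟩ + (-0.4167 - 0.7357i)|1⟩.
(-0.6722 - 0.5202i)|0⟩ + (-0.08287 + 0.5202i)|1⟩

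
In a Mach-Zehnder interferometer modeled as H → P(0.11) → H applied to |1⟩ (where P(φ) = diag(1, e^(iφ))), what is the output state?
(0.003022 - 0.05489i)|0⟩ + (0.997 + 0.05489i)|1⟩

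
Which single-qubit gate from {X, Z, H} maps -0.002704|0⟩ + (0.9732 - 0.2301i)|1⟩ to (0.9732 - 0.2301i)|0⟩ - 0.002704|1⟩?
X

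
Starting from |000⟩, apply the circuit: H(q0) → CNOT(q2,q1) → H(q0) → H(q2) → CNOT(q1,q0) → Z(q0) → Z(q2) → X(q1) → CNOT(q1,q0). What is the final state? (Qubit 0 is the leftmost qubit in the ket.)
1/√2|110⟩ - 1/√2|111⟩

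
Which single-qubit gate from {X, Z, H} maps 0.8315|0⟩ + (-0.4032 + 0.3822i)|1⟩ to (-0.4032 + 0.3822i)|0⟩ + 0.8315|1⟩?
X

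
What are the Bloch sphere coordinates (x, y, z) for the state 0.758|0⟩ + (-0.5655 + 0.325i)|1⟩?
(-0.8573, 0.4927, 0.1491)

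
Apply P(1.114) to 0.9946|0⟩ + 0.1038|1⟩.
0.9946|0⟩ + (0.04578 + 0.09316i)|1⟩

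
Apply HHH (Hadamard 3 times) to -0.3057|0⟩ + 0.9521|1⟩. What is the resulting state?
0.4571|0⟩ - 0.8894|1⟩

H² = I, so H^3 = H: a single Hadamard. With (a, b) = (-0.3057, 0.9521), H gives ((a + b)/√2, (a − b)/√2) = (0.4571, -0.8894).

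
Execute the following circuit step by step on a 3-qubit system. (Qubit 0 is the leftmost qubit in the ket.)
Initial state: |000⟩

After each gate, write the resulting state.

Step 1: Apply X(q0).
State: |100⟩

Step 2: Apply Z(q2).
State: |100⟩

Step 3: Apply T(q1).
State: |100⟩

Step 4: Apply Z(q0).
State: -|100⟩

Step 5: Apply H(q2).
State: -1/√2|100⟩ - 1/√2|101⟩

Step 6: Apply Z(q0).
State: 1/√2|100⟩ + 1/√2|101⟩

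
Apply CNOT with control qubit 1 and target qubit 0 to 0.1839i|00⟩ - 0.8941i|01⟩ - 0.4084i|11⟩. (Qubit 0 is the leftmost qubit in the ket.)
0.1839i|00⟩ - 0.4084i|01⟩ - 0.8941i|11⟩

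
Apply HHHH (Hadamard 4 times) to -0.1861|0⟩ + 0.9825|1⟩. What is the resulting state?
-0.1861|0⟩ + 0.9825|1⟩

H² = I, so an even number of Hadamards cancels: H^4 = I and the state is unchanged.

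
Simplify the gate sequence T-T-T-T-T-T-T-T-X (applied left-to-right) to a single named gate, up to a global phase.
X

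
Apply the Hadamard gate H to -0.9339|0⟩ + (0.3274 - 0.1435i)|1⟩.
(-0.4289 - 0.1015i)|0⟩ + (-0.8919 + 0.1015i)|1⟩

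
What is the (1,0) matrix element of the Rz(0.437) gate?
0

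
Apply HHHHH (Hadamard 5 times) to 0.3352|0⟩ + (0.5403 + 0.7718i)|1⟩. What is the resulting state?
(0.6191 + 0.5457i)|0⟩ + (-0.145 - 0.5457i)|1⟩

H² = I, so H^5 = H: a single Hadamard. With (a, b) = (0.3352, (0.5403 + 0.7718i)), H gives ((a + b)/√2, (a − b)/√2) = ((0.6191 + 0.5457i), (-0.145 - 0.5457i)).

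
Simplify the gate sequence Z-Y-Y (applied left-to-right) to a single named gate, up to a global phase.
Z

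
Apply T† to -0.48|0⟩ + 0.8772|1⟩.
-0.48|0⟩ + (0.6203 - 0.6203i)|1⟩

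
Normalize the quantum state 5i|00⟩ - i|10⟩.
0.9806i|00⟩ - 0.1961i|10⟩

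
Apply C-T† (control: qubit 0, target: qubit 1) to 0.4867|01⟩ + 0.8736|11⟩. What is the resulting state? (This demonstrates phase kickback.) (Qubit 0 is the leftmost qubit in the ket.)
0.4867|01⟩ + (0.6177 - 0.6177i)|11⟩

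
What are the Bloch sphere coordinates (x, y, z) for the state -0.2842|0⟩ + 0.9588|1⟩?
(-0.545, 0, -0.8385)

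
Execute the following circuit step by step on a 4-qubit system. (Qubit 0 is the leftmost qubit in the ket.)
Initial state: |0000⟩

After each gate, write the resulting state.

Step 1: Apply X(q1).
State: |0100⟩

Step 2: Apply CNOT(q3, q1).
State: |0100⟩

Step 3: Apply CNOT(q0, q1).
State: |0100⟩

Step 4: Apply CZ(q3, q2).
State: |0100⟩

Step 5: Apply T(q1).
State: (1/√2 + (1/√2)i)|0100⟩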